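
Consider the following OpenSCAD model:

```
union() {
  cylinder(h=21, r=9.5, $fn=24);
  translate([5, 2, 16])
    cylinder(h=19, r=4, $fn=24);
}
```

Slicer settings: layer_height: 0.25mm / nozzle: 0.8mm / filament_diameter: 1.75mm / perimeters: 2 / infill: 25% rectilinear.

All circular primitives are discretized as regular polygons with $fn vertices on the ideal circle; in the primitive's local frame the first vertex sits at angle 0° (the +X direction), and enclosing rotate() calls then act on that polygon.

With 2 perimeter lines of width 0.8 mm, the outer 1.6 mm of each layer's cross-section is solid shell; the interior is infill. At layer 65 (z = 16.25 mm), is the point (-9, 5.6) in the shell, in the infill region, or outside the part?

outside

At z = 16.25 mm: the r=9.5 cylinder gives a regular 24-gon of circumradius 9.5 (constant along its height); the cylinder at (5, 2): section is a regular 24-gon, circumradius r=4; Combining (union): the r=4 cylinder at (5, 2) lies entirely inside the r=9.5 cylinder, so the union is just the r=9.5 cylinder — 1 connected region. Overall, the cross-section is a single solid region. The nearest boundary edge runs (-8.23, 4.75)→(-6.72, 6.72); distance from the point to it = 1.13 mm. The point is not inside any of the regions above, so it lies outside the cross-section (1.13 mm from the nearest boundary).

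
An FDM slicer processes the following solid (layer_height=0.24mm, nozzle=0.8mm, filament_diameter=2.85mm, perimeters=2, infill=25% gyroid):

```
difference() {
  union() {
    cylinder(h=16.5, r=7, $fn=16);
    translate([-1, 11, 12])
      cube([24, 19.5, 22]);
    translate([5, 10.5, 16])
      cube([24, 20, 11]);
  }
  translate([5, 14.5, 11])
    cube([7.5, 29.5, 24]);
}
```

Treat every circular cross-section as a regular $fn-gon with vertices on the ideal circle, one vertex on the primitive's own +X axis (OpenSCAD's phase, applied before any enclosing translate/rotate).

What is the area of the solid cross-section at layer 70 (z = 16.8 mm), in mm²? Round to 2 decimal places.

477.00 mm²

At z = 16.8 mm: the cylinder is not intersected at this z (z outside [0, 16.5]); the cube at (-1, 11) (footprint 24×19.5) is included at this height (area 468.00 mm²); the cube at (5, 10.5) is present — its section is the full 24×20 rectangle (area 480.00 mm²); Taking the union: the regions partially overlap — summed areas 948.00 mm² minus the doubly-counted overlap 351.00 mm² gives 597.00 mm² — area = 597.00 mm²; the cube at (5, 14.5) (footprint 7.5×29.5) is included at this height (area 221.25 mm²); After the difference (first − rest): starting from the result so far (597.00 mm²), the 7.5×29.5 cube at (5, 14.5) partially overlaps it — only the 120.00 mm² overlap (of its 221.25 mm²) is removed, clipping the outline — area = 477.00 mm². Overall, the cross-section is a single solid region. Net area = 477.00 mm².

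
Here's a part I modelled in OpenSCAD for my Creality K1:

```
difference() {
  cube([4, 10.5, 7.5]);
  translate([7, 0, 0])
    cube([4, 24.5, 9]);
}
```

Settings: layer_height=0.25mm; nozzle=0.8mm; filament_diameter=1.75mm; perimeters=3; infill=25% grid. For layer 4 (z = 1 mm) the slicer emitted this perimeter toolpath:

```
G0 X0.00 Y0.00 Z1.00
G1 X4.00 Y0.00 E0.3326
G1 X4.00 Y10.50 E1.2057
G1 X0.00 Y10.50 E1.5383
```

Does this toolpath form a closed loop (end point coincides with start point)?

Start point (G0): (0.00, 0.00). End point (last G1): the path does not return to the start — open.

no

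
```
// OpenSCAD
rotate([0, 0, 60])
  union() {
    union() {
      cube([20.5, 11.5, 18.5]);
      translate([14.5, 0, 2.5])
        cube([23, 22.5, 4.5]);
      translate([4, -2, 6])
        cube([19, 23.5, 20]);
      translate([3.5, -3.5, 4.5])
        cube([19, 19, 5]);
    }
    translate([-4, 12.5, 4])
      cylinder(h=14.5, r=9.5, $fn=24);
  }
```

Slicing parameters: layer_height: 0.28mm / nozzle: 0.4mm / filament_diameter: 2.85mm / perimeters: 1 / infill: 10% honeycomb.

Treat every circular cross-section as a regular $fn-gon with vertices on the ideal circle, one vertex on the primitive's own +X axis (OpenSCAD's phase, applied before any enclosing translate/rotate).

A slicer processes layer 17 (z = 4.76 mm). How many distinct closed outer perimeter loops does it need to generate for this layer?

At z = 4.76 mm: the cube (footprint 20.5×11.5) is included at this height; the cube at (14.5, 0) is present — its section is the full 23×22.5 rectangle; the cube at (4, -2) is absent (z outside [6, 26]); the cube at (3.5, -3.5) is present — its section is the full 19×19 rectangle; Taking the union: the regions partially overlap (shared area 319.50 mm²), so overlapping operands fuse into one piece — 1 connected region; the r=9.5 cylinder at (-4, 12.5) contributes a regular 24-gon of circumradius 9.5; Combining (union): the regions partially overlap (shared area 35.33 mm²), so overlapping operands fuse into one piece — 1 connected region; (whole slice rotated 60° about Z — lengths, areas and connectivity unchanged). The result has 1 disconnected region.

1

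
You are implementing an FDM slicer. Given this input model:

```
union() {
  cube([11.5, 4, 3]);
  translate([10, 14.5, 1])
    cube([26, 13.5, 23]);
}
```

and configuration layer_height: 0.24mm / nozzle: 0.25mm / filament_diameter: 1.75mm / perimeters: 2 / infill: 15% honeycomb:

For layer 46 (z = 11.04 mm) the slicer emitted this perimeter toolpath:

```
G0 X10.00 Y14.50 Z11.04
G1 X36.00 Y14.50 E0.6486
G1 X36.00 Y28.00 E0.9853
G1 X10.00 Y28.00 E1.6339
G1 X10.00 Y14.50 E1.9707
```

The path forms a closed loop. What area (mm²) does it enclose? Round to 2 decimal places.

Apply the shoelace formula to the sequence of (X, Y) vertices; enclosed area = 351.00 mm².

351.00 mm²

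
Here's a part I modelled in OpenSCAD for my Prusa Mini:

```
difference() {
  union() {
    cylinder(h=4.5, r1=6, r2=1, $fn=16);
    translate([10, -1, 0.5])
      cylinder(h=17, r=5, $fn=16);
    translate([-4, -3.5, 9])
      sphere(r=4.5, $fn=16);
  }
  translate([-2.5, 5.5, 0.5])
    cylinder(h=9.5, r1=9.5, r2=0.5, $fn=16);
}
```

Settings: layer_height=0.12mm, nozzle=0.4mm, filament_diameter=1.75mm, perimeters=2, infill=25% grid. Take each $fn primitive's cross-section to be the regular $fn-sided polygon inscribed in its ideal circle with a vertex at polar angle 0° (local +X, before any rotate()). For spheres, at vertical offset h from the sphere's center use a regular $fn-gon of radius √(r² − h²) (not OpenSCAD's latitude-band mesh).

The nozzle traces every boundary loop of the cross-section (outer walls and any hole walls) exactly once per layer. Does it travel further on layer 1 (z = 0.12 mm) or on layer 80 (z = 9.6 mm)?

layer 80 (z = 9.6 mm)

Layer 1 (z = 0.12): the cone contributes a regular 16-gon of circumradius 5.867 (interpolated between r1=6 and r2=1 at t=0.027) (perimeter = 2·16·5.867·sin(180°/16) = 36.62 mm); the cylinder at (10, -1) is not intersected at this z (z outside [0.5, 17.5]); the sphere at (-4, -3.5) is not intersected at this z (|z−center|=8.880 > r=4.5); Merging all regions: only the cone is present, so the union is just that shape — boundary = 36.62 mm; the cone at (-2.5, 5.5) is absent (z outside [0.5, 10]); Subtracting the remaining from the first: none of the subtracted shapes is present at this height, so that combined region is unchanged — boundary = 36.62 mm. So its perimeter = 36.62 mm. Layer 80 (z = 9.6): the cone is absent (z outside [0, 4.5]); the r=5 cylinder at (10, -1) contributes a regular 16-gon of circumradius 5 (perimeter = 2·16·5.000·sin(180°/16) = 31.21 mm); the r=4.5 sphere at (-4, -3.5) contributes a regular 16-gon of circumradius √(4.5²−0.6²) = 4.460 (perimeter = 2·16·4.460·sin(180°/16) = 27.84 mm); Taking the union: the 2 present regions are separate (no shared area or edge), so areas and boundary lengths simply add and each stays a separate island — boundary = 59.06 mm; the cone at (-2.5, 5.5) contributes a regular 16-gon of circumradius 0.879 (interpolated between r1=9.5 and r2=0.5 at t=0.958) (perimeter = 2·16·0.879·sin(180°/16) = 5.49 mm); Subtracting the remaining from the first: starting from the result so far, the cone at (-2.5, 5.5) misses the remaining region (no effect) — boundary = 59.06 mm. So its perimeter = 59.06 mm. Layer 80 is larger (59.06 vs 36.62 mm).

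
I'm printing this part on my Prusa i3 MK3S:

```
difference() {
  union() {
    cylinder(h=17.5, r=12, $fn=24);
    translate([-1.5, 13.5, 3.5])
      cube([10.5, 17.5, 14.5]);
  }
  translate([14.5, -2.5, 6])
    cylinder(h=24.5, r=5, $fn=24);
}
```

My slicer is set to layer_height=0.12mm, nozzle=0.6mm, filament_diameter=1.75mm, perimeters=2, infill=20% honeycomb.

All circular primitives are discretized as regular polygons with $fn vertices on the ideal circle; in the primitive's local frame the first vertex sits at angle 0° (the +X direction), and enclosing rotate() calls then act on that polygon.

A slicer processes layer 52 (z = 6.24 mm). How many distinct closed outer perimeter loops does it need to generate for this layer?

At z = 6.24 mm: the r=12 cylinder contributes a regular 24-gon of circumradius 12; the 10.5×17.5 cube at (-1.5, 13.5) contributes its full rectangle; Combining (union): the 2 present regions are separate (no shared area or edge), so areas and boundary lengths simply add and each stays a separate island — 2 connected regions; the r=5 cylinder at (14.5, -2.5) contributes a regular 24-gon of circumradius 5; Taking the first minus the rest: starting from that combined region, the r=5 cylinder at (14.5, -2.5) partially overlaps it — only the 10.98 mm² overlap (of its 77.65 mm²) is removed, clipping the outline — 2 connected regions. The result has 2 disconnected regions.

2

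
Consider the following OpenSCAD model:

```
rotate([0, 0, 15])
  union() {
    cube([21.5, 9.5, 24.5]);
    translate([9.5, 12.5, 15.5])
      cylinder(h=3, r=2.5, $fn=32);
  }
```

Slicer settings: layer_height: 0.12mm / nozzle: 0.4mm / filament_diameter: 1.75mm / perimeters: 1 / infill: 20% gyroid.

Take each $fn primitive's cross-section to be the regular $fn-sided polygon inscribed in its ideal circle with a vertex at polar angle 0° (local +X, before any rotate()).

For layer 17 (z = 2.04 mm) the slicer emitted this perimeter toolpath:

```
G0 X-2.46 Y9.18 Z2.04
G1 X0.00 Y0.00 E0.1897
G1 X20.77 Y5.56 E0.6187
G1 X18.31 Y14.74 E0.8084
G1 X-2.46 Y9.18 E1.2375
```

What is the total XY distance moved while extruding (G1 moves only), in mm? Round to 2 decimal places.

Sum the Euclidean lengths of each G1 segment: total = 62.01 mm.

62.01 mm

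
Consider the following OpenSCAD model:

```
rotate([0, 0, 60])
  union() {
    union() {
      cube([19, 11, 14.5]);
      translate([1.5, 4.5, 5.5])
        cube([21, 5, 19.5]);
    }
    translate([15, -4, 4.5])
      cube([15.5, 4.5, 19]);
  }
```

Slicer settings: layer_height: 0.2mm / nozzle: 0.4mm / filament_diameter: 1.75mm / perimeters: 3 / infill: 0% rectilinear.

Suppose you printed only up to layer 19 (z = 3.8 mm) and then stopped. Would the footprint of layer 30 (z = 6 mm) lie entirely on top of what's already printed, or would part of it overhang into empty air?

Compare the two slices. At z = 3.8: the 19×11 cube contributes its full rectangle (area 209.00 mm²); the cube at (1.5, 4.5) does not reach this height (z outside [5.5, 25]); Merging all regions: only the 19×11 cube is present, so the union is just that shape — area = 209.00 mm²; the cube at (15, -4) does not reach this height (z outside [4.5, 23.5]); Combining (union): only that combined region is present, so the union is just that shape — area = 209.00 mm²; (whole slice rotated 60° about Z — lengths, areas and connectivity unchanged). At z = 6: the cube is present — its section is the full 19×11 rectangle (area 209.00 mm²); the cube at (1.5, 4.5) (footprint 21×5) is included at this height (area 105.00 mm²); Combining (union): the regions partially overlap — summed areas 314.00 mm² minus the doubly-counted overlap 87.50 mm² gives 226.50 mm² — area = 226.50 mm²; the 15.5×4.5 cube at (15, -4) contributes its full rectangle (area 69.75 mm²); Merging all regions: the regions partially overlap — summed areas 296.25 mm² minus the doubly-counted overlap 2.00 mm² gives 294.25 mm² — area = 294.25 mm²; (whole slice rotated 60° about Z — lengths, areas and connectivity unchanged). Checking containment: at z = 6 the cross-section extends beyond the z = 3.8 cross-section by about 85.25 mm².

part overhangs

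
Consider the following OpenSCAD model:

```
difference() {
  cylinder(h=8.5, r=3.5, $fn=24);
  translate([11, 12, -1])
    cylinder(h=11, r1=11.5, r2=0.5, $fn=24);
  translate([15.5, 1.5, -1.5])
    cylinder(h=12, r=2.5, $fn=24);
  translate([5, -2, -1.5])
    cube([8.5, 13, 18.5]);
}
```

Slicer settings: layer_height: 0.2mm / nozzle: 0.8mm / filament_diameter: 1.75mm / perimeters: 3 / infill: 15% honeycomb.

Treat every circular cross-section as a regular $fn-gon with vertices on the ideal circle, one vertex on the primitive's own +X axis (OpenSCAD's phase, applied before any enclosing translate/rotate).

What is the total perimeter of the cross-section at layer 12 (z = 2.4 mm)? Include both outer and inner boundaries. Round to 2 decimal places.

21.93 mm

At z = 2.4 mm: the r=3.5 cylinder contributes a regular 24-gon of circumradius 3.5 (perimeter = 2·24·3.500·sin(180°/24) = 21.93 mm); the cone at (11, 12) contributes a regular 24-gon of circumradius 8.100 (interpolated between r1=11.5 and r2=0.5 at t=0.309) (perimeter = 2·24·8.100·sin(180°/24) = 50.75 mm); the cylinder at (15.5, 1.5): section is a regular 24-gon, circumradius r=2.5 (perimeter = 2·24·2.500·sin(180°/24) = 15.66 mm); the cube at (5, -2) (footprint 8.5×13) is included at this height (perimeter 43.00 mm); After the difference (first − rest): starting from the r=3.5 cylinder, the cone at (11, 12) misses the remaining region (no effect); the r=2.5 cylinder at (15.5, 1.5) misses the remaining region (no effect); the 8.5×13 cube at (5, -2) misses the remaining region (no effect) — boundary = 21.93 mm. Overall, the cross-section is a single solid region. Total boundary length (outer) = 21.93 mm.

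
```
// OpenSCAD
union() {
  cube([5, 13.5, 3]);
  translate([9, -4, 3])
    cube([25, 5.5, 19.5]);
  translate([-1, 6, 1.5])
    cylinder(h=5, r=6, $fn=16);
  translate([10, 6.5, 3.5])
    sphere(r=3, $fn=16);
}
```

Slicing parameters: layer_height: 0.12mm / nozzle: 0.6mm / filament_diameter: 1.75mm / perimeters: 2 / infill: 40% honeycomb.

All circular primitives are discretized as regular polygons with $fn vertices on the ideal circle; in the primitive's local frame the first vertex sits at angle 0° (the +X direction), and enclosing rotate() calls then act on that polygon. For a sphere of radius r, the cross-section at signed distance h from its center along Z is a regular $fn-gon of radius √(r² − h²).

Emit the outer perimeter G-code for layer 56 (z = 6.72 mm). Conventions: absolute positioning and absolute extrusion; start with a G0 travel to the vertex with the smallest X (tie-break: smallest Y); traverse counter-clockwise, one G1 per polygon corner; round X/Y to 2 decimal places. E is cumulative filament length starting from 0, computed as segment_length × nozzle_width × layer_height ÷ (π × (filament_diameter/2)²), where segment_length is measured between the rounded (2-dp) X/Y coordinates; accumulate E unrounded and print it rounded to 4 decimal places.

G0 X9.00 Y-4.00 Z6.72
G1 X34.00 Y-4.00 E0.7484
G1 X34.00 Y1.50 E0.9130
G1 X9.00 Y1.50 E1.6613
G1 X9.00 Y-4.00 E1.8260

At z = 6.72 mm: the cube does not reach this height (z outside [0, 3]); the cube at (9, -4) (footprint 25×5.5) is included at this height; the cylinder at (-1, 6) is not intersected at this z (z outside [1.5, 6.5]); the sphere at (10, 6.5) is absent (|z−center|=3.220 > r=3); Taking the union: only the 25×5.5 cube at (9, -4) is present, so the union is just that shape — 1 connected region. The outline is a single polygon with 4 vertices. Extrusion per mm of travel: 0.6 × 0.12 / (π × 0.875²) = 0.029934. Accumulating E over each segment gives final E = 1.8260.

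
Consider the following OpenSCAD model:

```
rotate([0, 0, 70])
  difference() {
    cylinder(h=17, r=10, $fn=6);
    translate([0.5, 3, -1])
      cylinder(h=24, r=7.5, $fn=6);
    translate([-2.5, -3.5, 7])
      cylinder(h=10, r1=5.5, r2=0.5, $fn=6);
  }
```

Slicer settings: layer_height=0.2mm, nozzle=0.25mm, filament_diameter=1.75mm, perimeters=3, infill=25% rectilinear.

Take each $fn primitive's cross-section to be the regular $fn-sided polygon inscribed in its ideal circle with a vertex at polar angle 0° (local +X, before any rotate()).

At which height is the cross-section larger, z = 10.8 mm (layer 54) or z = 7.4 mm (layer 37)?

Layer 54 (z = 10.8): the r=10 cylinder contributes a regular 6-gon of circumradius 10 (area = (6/2)·10.000²·sin(360°/6) = 259.81 mm²); the r=7.5 cylinder at (0.5, 3) contributes a regular 6-gon of circumradius 7.5 (area = (6/2)·7.500²·sin(360°/6) = 146.14 mm²); the cone at (-2.5, -3.5) contributes a regular 6-gon of circumradius 3.600 (interpolated between r1=5.5 and r2=0.5 at t=0.380) (area = (6/2)·3.600²·sin(360°/6) = 33.67 mm²); After the difference (first − rest): starting from the r=10 cylinder (259.81 mm²), the r=7.5 cylinder at (0.5, 3) partially overlaps it — only the 139.48 mm² overlap (of its 146.14 mm²) is removed, clipping the outline; the cone at (-2.5, -3.5) partially overlaps it — only the 20.38 mm² overlap (of its 33.67 mm²) is removed, clipping the outline — area = 99.95 mm²; (rotated 70° about Z; rotation is an isometry so areas/perimeters/island counts are preserved). So its area = 99.95 mm². Layer 37 (z = 7.4): the cylinder: section is a regular 6-gon, circumradius r=10 (area = (6/2)·10.000²·sin(360°/6) = 259.81 mm²); the r=7.5 cylinder at (0.5, 3) contributes a regular 6-gon of circumradius 7.5 (area = (6/2)·7.500²·sin(360°/6) = 146.14 mm²); the cone at (-2.5, -3.5): at t=0.040 of its height the radius interpolates to r₁+(r₂−r₁)t = 5.300, giving a regular 6-gon of that circumradius (area = (6/2)·5.300²·sin(360°/6) = 72.98 mm²); Taking the first minus the rest: starting from the r=10 cylinder (259.81 mm²), the r=7.5 cylinder at (0.5, 3) partially overlaps it — only the 139.48 mm² overlap (of its 146.14 mm²) is removed, clipping the outline; the cone at (-2.5, -3.5) partially overlaps it — only the 45.49 mm² overlap (of its 72.98 mm²) is removed, clipping the outline — area = 74.84 mm²; (rotated 70° about Z; rotation is an isometry so areas/perimeters/island counts are preserved). So its area = 74.84 mm². Layer 54 is larger (99.95 vs 74.84 mm²).

layer 54 (z = 10.8 mm)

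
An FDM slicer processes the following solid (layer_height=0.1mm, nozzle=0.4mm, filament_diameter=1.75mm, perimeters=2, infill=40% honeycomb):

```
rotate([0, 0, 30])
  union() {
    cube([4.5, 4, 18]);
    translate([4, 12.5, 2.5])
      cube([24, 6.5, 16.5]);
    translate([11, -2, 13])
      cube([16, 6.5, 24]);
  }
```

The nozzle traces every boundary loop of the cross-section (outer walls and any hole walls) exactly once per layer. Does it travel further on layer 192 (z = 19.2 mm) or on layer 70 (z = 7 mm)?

layer 70 (z = 7 mm)

Layer 192 (z = 19.2): the cube is absent (z outside [0, 18]); the cube at (4, 12.5) is absent (z outside [2.5, 19]); the 16×6.5 cube at (11, -2) contributes its full rectangle (perimeter 45.00 mm); Taking the union: only the 16×6.5 cube at (11, -2) is present, so the union is just that shape — boundary = 45.00 mm; (rotated 30° about Z; rotation is an isometry so areas/perimeters/island counts are preserved). So its perimeter = 45.00 mm. Layer 70 (z = 7): the cube (footprint 4.5×4) is included at this height (perimeter 17.00 mm); the cube at (4, 12.5) is present — its section is the full 24×6.5 rectangle (perimeter 61.00 mm); the cube at (11, -2) is absent (z outside [13, 37]); Merging all regions: the 2 present regions are separate (no shared area or edge), so areas and boundary lengths simply add and each stays a separate island — boundary = 78.00 mm; (rotated 30° about Z; rotation is an isometry so areas/perimeters/island counts are preserved). So its perimeter = 78.00 mm. Layer 70 is larger (78.00 vs 45.00 mm).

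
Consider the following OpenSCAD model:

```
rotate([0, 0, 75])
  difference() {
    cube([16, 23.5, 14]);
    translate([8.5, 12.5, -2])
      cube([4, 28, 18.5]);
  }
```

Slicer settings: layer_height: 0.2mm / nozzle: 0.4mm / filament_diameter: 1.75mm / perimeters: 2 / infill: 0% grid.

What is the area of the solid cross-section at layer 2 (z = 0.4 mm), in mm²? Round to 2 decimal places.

At z = 0.4 mm: the cube (footprint 16×23.5) is included at this height (area 376.00 mm²); the cube at (8.5, 12.5) (footprint 4×28) is included at this height (area 112.00 mm²); Taking the first minus the rest: starting from the 16×23.5 cube (376.00 mm²), the 4×28 cube at (8.5, 12.5) partially overlaps it — only the 44.00 mm² overlap (of its 112.00 mm²) is removed, clipping the outline — area = 332.00 mm²; (rotated 75° about Z; rotation is an isometry so areas/perimeters/island counts are preserved). Overall, the cross-section is a single solid region. Net area = 332.00 mm².

332.00 mm²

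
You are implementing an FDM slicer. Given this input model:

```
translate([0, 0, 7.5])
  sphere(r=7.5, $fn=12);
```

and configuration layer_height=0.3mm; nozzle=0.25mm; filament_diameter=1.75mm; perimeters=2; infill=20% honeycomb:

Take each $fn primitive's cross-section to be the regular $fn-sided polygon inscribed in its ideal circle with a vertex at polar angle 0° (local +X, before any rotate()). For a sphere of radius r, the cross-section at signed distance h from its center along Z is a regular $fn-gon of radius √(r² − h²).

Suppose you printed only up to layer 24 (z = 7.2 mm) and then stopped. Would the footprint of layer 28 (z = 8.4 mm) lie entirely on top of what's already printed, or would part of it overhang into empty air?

entirely on top

Compare the two slices. At z = 7.2: the r=7.5 sphere slices to a regular 12-gon of circumradius 7.494 (√(r²−h²) with h=0.3 from center) (area = (12/2)·7.494²·sin(360°/12) = 168.48 mm²). At z = 8.4: the r=7.5 sphere slices to a regular 12-gon of circumradius 7.446 (√(r²−h²) with h=0.9 from center) (area = (12/2)·7.446²·sin(360°/12) = 166.32 mm²). Checking containment: the cross-section at z = 8.4 is a subset of the cross-section at z = 7.2.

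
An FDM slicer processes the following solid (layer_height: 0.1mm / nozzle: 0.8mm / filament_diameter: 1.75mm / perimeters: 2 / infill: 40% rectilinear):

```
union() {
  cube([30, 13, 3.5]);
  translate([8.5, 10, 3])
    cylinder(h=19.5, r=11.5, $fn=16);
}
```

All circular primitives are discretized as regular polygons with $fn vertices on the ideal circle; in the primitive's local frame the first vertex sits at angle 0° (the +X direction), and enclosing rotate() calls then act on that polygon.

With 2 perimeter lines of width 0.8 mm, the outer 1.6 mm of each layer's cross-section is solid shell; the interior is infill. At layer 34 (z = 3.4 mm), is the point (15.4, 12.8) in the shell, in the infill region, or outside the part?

At z = 3.4 mm: the cube is present — its section is the full 30×13 rectangle; the cylinder at (8.5, 10): section is a regular 16-gon, circumradius r=11.5; Taking the union: the regions partially overlap (shared area 236.96 mm²), so overlapping operands fuse into one piece — 1 connected region. Overall, the cross-section is a single solid region. The nearest boundary edge runs (19.12, 14.40)→(19.40, 13.00); distance from the point to it = 3.97 mm. The point is inside the cross-section and 3.97 mm from the nearest boundary — more than the 1.6 mm shell width (2 × 0.8), so it's in the infill interior.

infill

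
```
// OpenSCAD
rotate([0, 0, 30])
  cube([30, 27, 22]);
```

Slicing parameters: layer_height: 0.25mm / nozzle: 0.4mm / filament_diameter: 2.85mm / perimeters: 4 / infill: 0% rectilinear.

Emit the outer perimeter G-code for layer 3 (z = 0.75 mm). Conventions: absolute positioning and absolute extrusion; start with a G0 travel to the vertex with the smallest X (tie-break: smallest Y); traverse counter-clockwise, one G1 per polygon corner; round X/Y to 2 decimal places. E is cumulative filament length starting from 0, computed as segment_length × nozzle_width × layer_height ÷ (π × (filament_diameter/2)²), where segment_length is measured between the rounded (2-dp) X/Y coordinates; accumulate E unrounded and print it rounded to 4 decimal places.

At z = 0.75 mm: the cube is present — its section is the full 30×27 rectangle; (whole slice rotated 30° about Z — lengths, areas and connectivity unchanged). The outline is a single polygon with 4 vertices. Extrusion per mm of travel: 0.4 × 0.25 / (π × 1.425²) = 0.015675. Accumulating E over each segment gives final E = 1.7869.

G0 X-13.50 Y23.38 Z0.75
G1 X0.00 Y0.00 E0.4232
G1 X25.98 Y15.00 E0.8935
G1 X12.48 Y38.38 E1.3167
G1 X-13.50 Y23.38 E1.7869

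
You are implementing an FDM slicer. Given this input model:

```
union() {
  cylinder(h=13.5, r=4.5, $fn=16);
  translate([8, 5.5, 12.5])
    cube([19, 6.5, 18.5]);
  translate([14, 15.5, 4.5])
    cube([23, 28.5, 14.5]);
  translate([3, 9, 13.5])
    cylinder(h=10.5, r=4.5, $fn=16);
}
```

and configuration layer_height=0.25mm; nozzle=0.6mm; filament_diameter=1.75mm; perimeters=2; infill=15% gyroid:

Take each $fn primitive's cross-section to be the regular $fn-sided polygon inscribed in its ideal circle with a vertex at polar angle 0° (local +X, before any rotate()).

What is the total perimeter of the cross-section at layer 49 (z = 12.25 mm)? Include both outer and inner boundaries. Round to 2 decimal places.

At z = 12.25 mm: the cylinder: section is a regular 16-gon, circumradius r=4.5 (perimeter = 2·16·4.500·sin(180°/16) = 28.09 mm); the cube at (8, 5.5) is absent (z outside [12.5, 31]); the 23×28.5 cube at (14, 15.5) contributes its full rectangle (perimeter 103.00 mm); the cylinder at (3, 9) is absent (z outside [13.5, 24]); Merging all regions: the 2 present regions are separate (no shared area or edge), so areas and boundary lengths simply add and each stays a separate island — boundary = 131.09 mm. Overall, the cross-section has 2 separate islands. Total boundary length (outer) = 131.09 mm.

131.09 mm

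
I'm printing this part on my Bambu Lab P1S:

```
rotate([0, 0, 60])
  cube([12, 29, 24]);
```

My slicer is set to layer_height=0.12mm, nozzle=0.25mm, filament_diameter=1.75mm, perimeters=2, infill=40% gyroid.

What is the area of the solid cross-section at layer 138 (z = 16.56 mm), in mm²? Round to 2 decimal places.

At z = 16.56 mm: the cube (footprint 12×29) is included at this height (area 348.00 mm²); (whole slice rotated 60° about Z — lengths, areas and connectivity unchanged). Overall, the cross-section is a single solid region. Net area = 348.00 mm².

348.00 mm²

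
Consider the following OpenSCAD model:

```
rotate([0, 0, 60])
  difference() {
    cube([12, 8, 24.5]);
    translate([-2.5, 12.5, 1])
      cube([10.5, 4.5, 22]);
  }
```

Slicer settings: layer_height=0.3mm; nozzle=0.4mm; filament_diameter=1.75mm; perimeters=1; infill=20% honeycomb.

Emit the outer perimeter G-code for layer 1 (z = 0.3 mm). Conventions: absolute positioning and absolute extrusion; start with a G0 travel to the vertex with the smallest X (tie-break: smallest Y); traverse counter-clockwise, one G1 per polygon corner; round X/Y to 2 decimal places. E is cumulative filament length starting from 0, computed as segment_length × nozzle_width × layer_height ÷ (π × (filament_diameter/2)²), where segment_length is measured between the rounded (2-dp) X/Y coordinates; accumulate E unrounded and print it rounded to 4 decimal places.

At z = 0.3 mm: the cube (footprint 12×8) is included at this height; the cube at (-2.5, 12.5) is not intersected at this z (z outside [1, 23]); Taking the first minus the rest: none of the subtracted shapes is present at this height, so the 12×8 cube is unchanged — 1 connected region; (whole slice rotated 60° about Z — lengths, areas and connectivity unchanged). The outline is a single polygon with 4 vertices. Extrusion per mm of travel: 0.4 × 0.3 / (π × 0.875²) = 0.049890. Accumulating E over each segment gives final E = 1.9956.

G0 X-6.93 Y4.00 Z0.30
G1 X0.00 Y0.00 E0.3992
G1 X6.00 Y10.39 E0.9978
G1 X-0.93 Y14.39 E1.3970
G1 X-6.93 Y4.00 E1.9956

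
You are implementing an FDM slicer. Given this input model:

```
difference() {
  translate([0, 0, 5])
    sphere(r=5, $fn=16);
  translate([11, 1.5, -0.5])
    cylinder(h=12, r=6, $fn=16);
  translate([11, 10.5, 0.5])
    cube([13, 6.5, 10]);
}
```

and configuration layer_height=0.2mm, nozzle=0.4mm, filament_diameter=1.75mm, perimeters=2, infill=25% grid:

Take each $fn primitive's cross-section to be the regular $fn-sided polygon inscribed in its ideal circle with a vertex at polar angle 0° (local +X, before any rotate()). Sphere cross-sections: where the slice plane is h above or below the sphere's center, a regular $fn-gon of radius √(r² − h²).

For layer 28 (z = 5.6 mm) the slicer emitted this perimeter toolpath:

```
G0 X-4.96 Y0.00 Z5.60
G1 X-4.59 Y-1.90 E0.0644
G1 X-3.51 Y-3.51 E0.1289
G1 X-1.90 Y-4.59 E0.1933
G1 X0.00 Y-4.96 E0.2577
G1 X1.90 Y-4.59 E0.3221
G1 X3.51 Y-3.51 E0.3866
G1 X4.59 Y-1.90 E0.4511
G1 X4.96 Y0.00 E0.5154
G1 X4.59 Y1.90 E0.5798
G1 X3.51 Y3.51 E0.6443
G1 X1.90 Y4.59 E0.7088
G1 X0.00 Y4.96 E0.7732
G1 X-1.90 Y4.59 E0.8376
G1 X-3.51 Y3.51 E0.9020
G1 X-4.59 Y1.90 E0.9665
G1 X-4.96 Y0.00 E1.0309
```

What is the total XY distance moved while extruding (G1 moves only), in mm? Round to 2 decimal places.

31.00 mm

Sum the Euclidean lengths of each G1 segment: total = 31.00 mm.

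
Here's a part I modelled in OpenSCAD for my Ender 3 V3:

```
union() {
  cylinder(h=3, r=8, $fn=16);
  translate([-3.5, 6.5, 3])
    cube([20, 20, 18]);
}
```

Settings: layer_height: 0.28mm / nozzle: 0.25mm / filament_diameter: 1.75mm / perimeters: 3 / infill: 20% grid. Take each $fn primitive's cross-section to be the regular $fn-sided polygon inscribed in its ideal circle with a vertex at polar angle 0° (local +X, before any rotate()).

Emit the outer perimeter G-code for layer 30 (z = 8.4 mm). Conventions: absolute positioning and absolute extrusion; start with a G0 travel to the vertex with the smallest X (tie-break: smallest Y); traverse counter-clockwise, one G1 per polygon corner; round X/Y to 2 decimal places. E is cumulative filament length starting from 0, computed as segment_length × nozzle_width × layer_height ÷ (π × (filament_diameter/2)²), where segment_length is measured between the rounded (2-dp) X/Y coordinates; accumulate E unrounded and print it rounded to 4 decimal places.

G0 X-3.50 Y6.50 Z8.40
G1 X16.50 Y6.50 E0.5821
G1 X16.50 Y26.50 E1.1641
G1 X-3.50 Y26.50 E1.7462
G1 X-3.50 Y6.50 E2.3282

At z = 8.4 mm: the cylinder is absent (z outside [0, 3]); the cube at (-3.5, 6.5) (footprint 20×20) is included at this height; Merging all regions: only the 20×20 cube at (-3.5, 6.5) is present, so the union is just that shape — 1 connected region. The outline is a single polygon with 4 vertices. Extrusion per mm of travel: 0.25 × 0.28 / (π × 0.875²) = 0.029103. Accumulating E over each segment gives final E = 2.3282.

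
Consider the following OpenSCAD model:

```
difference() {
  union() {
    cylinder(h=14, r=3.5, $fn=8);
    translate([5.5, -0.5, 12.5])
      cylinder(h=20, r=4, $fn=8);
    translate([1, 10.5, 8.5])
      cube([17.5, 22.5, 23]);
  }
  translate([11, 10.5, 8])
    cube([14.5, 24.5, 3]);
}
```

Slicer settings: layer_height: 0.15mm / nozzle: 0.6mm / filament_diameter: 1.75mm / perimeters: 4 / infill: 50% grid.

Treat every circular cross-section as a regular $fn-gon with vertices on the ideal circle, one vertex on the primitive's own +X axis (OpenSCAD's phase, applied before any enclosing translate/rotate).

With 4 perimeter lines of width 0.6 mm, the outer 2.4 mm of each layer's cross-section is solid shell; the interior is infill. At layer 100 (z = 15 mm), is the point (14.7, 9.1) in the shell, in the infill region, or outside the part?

At z = 15 mm: the cylinder is absent (z outside [0, 14]); the r=4 cylinder at (5.5, -0.5) contributes a regular 8-gon of circumradius 4; the 17.5×22.5 cube at (1, 10.5) contributes its full rectangle; Merging all regions: the 2 present regions are separate (no shared area or edge), so areas and boundary lengths simply add and each stays a separate island — 2 connected regions; the cube at (11, 10.5) is not intersected at this z (z outside [8, 11]); Subtracting the remaining from the first: none of the subtracted shapes is present at this height, so the result so far is unchanged — 2 connected regions. Overall, the cross-section has 2 separate islands. The nearest boundary edge runs (18.50, 10.50)→(1.00, 10.50); distance from the point to it = 1.40 mm. The point is not inside any of the regions above, so it lies outside the cross-section (1.40 mm from the nearest boundary).

outside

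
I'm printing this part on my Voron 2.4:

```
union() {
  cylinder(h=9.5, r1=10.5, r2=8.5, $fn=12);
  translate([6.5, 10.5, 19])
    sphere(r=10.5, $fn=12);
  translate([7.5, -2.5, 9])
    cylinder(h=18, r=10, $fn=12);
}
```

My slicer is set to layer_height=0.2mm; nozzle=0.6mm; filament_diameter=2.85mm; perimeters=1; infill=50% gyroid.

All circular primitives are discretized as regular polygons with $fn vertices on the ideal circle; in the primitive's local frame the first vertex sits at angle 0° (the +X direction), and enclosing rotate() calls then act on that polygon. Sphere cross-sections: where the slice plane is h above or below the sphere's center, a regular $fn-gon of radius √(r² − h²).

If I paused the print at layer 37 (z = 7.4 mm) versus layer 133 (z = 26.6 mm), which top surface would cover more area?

layer 133 (z = 26.6 mm)

Layer 37 (z = 7.4): the cone (r1=10.5→r2=8.5) has section circumradius 8.942 here — a regular 12-gon (area = (12/2)·8.942²·sin(360°/12) = 239.88 mm²); the sphere at (6.5, 10.5) does not reach this height (|z−center|=11.600 > r=10.5); the cylinder at (7.5, -2.5) is not intersected at this z (z outside [9, 27]); Merging all regions: only the cone is present, so the union is just that shape — area = 239.88 mm². So its area = 239.88 mm². Layer 133 (z = 26.6): the cone is not intersected at this z (z outside [0, 9.5]); the r=10.5 sphere at (6.5, 10.5) slices to a regular 12-gon of circumradius 7.245 (√(r²−h²) with h=7.6 from center) (area = (12/2)·7.245²·sin(360°/12) = 157.47 mm²); the r=10 cylinder at (7.5, -2.5) gives a regular 12-gon of circumradius 10 (constant along its height) (area = (12/2)·10.000²·sin(360°/12) = 300.00 mm²); Merging all regions: the regions partially overlap — summed areas 457.47 mm² minus the doubly-counted overlap 27.35 mm² gives 430.12 mm² — area = 430.12 mm². So its area = 430.12 mm². Layer 133 is larger (430.12 vs 239.88 mm²).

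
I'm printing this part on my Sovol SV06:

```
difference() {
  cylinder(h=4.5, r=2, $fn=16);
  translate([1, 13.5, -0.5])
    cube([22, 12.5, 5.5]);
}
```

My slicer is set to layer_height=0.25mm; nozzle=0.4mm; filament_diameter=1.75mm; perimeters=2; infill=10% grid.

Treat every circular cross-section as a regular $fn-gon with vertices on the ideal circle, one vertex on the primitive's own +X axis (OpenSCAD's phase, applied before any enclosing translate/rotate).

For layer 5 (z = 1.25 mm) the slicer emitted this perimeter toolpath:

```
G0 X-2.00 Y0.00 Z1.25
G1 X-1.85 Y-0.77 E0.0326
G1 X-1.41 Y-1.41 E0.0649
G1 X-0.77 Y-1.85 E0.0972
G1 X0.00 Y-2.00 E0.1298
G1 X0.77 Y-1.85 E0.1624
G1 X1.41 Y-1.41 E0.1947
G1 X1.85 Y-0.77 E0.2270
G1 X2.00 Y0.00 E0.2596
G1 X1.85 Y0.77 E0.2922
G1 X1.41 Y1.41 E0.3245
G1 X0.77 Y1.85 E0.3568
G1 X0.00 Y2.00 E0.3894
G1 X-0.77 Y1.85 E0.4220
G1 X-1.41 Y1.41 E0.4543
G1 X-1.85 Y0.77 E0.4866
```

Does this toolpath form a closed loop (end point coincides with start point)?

Start point (G0): (-2.00, 0.00). End point (last G1): the path does not return to the start — open.

no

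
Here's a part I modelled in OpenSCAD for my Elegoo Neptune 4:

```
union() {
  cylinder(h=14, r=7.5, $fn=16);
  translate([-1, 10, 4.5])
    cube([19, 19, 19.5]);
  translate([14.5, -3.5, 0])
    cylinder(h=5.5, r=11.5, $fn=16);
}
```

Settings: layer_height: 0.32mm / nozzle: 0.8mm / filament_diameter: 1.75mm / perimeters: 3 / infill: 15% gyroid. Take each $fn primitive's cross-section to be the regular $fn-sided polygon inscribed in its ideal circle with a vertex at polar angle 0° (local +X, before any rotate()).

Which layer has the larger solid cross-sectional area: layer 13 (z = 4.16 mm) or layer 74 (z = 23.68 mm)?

layer 13 (z = 4.16 mm)

Layer 13 (z = 4.16): the cylinder: section is a regular 16-gon, circumradius r=7.5 (area = (16/2)·7.500²·sin(360°/16) = 172.21 mm²); the cube at (-1, 10) is not intersected at this z (z outside [4.5, 24]); the r=11.5 cylinder at (14.5, -3.5) gives a regular 16-gon of circumradius 11.5 (constant along its height) (area = (16/2)·11.500²·sin(360°/16) = 404.88 mm²); Combining (union): the regions partially overlap — summed areas 577.09 mm² minus the doubly-counted overlap 28.75 mm² gives 548.34 mm² — area = 548.34 mm². So its area = 548.34 mm². Layer 74 (z = 23.68): the cylinder does not reach this height (z outside [0, 14]); the cube at (-1, 10) (footprint 19×19) is included at this height (area 361.00 mm²); the cylinder at (14.5, -3.5) does not reach this height (z outside [0, 5.5]); Combining (union): only the 19×19 cube at (-1, 10) is present, so the union is just that shape — area = 361.00 mm². So its area = 361.00 mm². Layer 13 is larger (548.34 vs 361.00 mm²).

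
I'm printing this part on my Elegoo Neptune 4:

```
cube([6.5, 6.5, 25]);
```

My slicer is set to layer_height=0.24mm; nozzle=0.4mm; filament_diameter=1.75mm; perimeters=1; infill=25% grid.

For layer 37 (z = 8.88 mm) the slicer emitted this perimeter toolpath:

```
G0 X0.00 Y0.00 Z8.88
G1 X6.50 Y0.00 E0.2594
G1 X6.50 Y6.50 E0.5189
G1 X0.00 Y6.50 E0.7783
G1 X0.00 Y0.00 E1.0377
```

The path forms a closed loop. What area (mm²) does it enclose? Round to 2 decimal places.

Apply the shoelace formula to the sequence of (X, Y) vertices; enclosed area = 42.25 mm².

42.25 mm²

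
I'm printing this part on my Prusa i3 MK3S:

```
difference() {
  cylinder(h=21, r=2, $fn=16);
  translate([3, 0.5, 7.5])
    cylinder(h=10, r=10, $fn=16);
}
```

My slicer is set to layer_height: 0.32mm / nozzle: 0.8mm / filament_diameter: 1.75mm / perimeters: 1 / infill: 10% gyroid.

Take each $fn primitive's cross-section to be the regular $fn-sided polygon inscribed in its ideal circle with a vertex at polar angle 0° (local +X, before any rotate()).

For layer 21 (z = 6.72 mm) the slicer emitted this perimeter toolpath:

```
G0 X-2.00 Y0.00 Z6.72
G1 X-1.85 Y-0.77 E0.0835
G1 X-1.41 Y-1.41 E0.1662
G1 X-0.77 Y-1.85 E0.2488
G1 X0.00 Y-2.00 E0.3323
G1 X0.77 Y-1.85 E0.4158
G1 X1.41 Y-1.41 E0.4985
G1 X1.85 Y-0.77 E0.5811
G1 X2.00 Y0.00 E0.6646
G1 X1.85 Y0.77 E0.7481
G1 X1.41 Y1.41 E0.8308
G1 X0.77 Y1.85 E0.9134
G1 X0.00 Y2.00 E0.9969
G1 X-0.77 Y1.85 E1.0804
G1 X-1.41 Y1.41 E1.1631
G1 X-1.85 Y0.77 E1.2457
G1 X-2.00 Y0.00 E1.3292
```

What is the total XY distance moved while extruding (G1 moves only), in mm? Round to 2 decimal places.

12.49 mm

Sum the Euclidean lengths of each G1 segment: total = 12.49 mm.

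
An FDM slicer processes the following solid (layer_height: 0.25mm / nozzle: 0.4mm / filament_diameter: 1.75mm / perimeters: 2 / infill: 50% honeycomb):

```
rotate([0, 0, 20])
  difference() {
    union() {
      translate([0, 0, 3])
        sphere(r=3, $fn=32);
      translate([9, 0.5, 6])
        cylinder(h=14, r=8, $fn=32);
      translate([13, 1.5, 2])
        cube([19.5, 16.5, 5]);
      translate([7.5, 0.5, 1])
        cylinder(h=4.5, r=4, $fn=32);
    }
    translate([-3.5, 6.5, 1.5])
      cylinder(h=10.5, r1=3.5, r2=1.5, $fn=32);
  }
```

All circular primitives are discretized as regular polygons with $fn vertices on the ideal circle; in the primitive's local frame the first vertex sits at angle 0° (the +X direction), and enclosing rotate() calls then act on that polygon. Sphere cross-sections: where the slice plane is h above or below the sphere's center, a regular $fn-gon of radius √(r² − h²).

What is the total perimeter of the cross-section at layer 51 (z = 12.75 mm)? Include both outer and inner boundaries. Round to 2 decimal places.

50.18 mm

At z = 12.75 mm: the sphere is not intersected at this z (|z−center|=9.750 > r=3); the r=8 cylinder at (9, 0.5) contributes a regular 32-gon of circumradius 8 (perimeter = 2·32·8.000·sin(180°/32) = 50.18 mm); the cube at (13, 1.5) is absent (z outside [2, 7]); the cylinder at (7.5, 0.5) does not reach this height (z outside [1, 5.5]); Taking the union: only the r=8 cylinder at (9, 0.5) is present, so the union is just that shape — boundary = 50.18 mm; the cone at (-3.5, 6.5) is not intersected at this z (z outside [1.5, 12]); Taking the first minus the rest: none of the subtracted shapes is present at this height, so that combined region is unchanged — boundary = 50.18 mm; (rotated 20° about Z; rotation is an isometry so areas/perimeters/island counts are preserved). Overall, the cross-section is a single solid region. Total boundary length (outer) = 50.18 mm.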